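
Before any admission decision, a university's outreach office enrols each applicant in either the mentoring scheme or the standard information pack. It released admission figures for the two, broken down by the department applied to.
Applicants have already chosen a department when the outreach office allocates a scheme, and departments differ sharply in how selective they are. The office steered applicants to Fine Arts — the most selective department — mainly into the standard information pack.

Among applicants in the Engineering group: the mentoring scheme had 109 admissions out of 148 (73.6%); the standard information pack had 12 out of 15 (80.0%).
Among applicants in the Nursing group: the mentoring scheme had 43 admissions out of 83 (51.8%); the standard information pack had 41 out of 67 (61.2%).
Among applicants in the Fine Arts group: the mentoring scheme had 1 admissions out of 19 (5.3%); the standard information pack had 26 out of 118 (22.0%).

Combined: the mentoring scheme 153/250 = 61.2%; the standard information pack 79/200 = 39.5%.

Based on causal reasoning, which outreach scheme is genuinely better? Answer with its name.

the standard information pack

The imbalance in department arose from how applicants were allocated, not from anything the outreach scheme did; and department independently affects the outcome. The pooled gap is confounded — condition on department.
Within each level — Engineering: 73.6% vs 80.0%; Nursing: 51.8% vs 61.2%; Fine Arts: 5.3% vs 22.0% — the standard information pack is higher every time.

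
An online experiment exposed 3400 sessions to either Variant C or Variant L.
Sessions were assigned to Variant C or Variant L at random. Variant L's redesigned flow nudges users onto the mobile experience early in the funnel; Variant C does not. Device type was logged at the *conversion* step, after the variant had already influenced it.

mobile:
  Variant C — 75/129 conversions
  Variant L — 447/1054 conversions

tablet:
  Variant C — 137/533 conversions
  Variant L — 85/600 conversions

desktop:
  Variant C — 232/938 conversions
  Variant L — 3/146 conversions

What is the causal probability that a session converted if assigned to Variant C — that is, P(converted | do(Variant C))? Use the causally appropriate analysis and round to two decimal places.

0.28

The stratified and pooled comparisons disagree (Variant C wins within each device type; Variant L wins overall), so the answer turns on the causal role of device type.
Stratifying would compare variants among sessions the variants themselves sorted into device type groups — a form of selection on an intermediate. The unconditioned pooled rates give the total causal effect.
So P(outcome | do(Variant C)) is just the pooled rate for Variant C: 444/1600 = 0.278.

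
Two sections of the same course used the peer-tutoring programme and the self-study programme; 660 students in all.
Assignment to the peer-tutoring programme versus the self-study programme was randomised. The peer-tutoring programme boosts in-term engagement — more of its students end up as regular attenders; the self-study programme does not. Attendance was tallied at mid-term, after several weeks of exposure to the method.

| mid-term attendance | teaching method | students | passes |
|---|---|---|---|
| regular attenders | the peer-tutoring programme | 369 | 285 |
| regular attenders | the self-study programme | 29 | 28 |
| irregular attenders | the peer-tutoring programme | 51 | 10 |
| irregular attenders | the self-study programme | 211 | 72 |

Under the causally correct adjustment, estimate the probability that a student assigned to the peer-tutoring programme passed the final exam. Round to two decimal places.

Mid-term attendance is downstream of the teaching method. One should not condition on a consequence of treatment, so the overall rates are the right comparison.
So P(outcome | do(the peer-tutoring programme)) is just the pooled rate for the peer-tutoring programme: 295/420 = 0.702.

0.70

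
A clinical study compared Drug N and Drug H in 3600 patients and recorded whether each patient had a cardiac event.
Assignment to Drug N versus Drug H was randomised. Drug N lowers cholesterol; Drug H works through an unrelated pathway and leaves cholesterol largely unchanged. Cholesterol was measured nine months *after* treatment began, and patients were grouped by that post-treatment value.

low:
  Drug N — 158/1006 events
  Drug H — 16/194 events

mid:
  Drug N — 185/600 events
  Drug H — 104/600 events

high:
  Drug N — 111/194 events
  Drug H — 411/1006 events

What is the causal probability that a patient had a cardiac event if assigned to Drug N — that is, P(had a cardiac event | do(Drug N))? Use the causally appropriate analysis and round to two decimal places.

Stratifying would compare drugs among patients the drugs themselves sorted into cholesterol groups — a form of selection on an intermediate. The unconditioned pooled rates give the total causal effect.
So P(outcome | do(Drug N)) is just the pooled rate for Drug N: 454/1800 = 0.252.

0.25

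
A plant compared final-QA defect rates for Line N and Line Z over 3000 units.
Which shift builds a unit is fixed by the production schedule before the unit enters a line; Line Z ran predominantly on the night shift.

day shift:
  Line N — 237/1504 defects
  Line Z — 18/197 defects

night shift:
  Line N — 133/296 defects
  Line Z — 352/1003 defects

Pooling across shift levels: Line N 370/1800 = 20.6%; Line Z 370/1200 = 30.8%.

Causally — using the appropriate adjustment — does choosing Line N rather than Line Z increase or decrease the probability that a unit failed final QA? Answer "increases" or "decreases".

increases

Here shift is a common cause — it drives both which line a case falls under and the outcome. The crude comparison mixes populations; the stratum-specific rates are the causally relevant ones.
Within each level — day shift: 15.8% vs 9.1%; night shift: 44.9% vs 35.1% — Line Z is lower every time.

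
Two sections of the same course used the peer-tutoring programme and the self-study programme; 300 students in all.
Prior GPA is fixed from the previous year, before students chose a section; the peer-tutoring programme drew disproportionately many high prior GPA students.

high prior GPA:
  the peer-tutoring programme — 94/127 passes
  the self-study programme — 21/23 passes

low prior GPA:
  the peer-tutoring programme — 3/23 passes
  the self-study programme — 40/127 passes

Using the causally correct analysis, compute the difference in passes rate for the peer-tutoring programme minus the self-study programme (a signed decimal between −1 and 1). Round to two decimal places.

Nothing the teaching method does changes prior GPA band; the imbalance is an allocation artefact. With prior GPA band also predicting the outcome, the pooled figure is confounded, and the within-stratum comparison is the causal one.
Adjusting over the population distribution of prior GPA band: 0.500·(0.740−0.913) + 0.500·(0.130−0.315) = -0.179.

-0.18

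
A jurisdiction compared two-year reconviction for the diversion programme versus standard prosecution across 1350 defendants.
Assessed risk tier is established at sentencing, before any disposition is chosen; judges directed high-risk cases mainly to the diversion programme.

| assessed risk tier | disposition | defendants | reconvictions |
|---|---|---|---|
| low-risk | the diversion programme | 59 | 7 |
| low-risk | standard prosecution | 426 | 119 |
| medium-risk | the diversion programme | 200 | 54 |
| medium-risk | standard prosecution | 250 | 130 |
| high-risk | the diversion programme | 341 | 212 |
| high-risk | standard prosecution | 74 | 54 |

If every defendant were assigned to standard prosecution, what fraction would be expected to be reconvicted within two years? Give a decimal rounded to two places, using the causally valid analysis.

0.50

Assessed risk tier satisfies the back-door criterion: it is not a descendant of the disposition, and it blocks the spurious path from disposition to outcome. Adjusting for it (i.e., using the within-assessed risk tier rates) gives the causal effect.
Standardising standard prosecution to the population assessed risk tier mix: 0.359·119/426 + 0.333·130/250 + 0.307·54/74 = 0.498.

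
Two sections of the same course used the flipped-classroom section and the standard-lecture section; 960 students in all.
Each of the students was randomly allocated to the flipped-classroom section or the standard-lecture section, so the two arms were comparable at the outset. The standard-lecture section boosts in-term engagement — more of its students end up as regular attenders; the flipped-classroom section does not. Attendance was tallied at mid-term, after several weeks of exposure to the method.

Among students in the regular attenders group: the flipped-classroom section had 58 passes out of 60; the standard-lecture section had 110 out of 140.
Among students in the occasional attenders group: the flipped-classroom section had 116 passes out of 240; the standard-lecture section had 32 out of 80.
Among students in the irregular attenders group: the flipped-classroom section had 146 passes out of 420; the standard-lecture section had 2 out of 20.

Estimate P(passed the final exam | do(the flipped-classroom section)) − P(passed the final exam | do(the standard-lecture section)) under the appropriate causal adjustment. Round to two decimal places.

-0.16

The distribution of mid-term attendance is itself part of what the teaching method does — it is an intermediate outcome. Holding it fixed would remove that part of the effect; the total effect is the pooled difference.
The causal difference is the pooled difference: 0.444 − 0.600 = -0.156.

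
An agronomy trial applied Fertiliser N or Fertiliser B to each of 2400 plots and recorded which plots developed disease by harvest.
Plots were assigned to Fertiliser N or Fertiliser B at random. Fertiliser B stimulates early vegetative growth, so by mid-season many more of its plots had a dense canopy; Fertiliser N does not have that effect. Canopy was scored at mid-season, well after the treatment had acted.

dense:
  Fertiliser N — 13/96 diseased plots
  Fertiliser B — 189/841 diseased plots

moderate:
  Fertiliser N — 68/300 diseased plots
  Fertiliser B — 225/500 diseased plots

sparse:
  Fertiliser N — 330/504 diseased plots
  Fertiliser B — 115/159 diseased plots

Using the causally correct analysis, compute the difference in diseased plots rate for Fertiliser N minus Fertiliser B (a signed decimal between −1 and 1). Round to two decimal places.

Fertiliser N is lower inside every mid-season canopy stratum but Fertiliser B is lower in aggregate. Whether to stratify depends on how mid-season canopy relates to the fertiliser.
Because the fertiliser influences mid-season canopy, mid-season canopy is a post-treatment mediator, not a confounder. Stratifying on it would bias the estimate; the causal effect is the crude pooled difference.
The causal difference is the pooled difference: 0.457 − 0.353 = +0.104.

+0.10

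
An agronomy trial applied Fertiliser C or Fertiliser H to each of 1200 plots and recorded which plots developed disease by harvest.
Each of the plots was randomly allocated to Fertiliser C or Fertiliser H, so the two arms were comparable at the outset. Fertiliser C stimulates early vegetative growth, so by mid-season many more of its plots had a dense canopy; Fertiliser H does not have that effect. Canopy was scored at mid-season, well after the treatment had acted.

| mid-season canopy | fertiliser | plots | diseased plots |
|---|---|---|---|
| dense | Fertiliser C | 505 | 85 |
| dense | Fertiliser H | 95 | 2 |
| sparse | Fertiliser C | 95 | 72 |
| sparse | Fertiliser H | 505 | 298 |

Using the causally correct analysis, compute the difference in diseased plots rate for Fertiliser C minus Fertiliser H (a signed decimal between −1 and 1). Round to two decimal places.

Mid-season canopy is recorded after the fertiliser and is itself shifted by it — it sits on the causal path from fertiliser to outcome. Conditioning on a mediator would strip out part of the effect we want; the pooled comparison gives the total causal effect.
The causal difference is the pooled difference: 0.262 − 0.500 = -0.238.

-0.24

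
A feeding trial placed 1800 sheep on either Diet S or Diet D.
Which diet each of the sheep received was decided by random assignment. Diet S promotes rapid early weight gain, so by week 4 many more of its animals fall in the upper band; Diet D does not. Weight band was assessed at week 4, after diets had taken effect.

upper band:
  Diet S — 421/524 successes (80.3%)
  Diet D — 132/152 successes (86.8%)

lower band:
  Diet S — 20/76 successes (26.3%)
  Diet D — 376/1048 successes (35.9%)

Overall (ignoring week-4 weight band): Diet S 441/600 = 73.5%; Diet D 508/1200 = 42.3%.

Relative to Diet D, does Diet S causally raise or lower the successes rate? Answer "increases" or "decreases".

Week-4 weight band is recorded after the diet and is itself shifted by it — it sits on the causal path from diet to outcome. Conditioning on a mediator would strip out part of the effect we want; the pooled comparison gives the total causal effect.
Pooled: Diet S 73.5% vs Diet D 42.3%; Diet S is higher overall.

increases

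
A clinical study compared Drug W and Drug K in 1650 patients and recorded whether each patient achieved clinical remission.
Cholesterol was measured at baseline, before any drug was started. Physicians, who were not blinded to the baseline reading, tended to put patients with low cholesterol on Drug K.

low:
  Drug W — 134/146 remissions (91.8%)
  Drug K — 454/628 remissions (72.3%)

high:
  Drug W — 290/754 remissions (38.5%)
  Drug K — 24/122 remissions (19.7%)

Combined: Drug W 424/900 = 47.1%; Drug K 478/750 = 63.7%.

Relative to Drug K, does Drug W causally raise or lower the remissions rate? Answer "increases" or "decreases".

Nothing the drug does changes cholesterol; the imbalance is an allocation artefact. With cholesterol also predicting the outcome, the pooled figure is confounded, and the within-stratum comparison is the causal one.
Within each level — low: 91.8% vs 72.3%; high: 38.5% vs 19.7% — Drug W is higher every time.

increases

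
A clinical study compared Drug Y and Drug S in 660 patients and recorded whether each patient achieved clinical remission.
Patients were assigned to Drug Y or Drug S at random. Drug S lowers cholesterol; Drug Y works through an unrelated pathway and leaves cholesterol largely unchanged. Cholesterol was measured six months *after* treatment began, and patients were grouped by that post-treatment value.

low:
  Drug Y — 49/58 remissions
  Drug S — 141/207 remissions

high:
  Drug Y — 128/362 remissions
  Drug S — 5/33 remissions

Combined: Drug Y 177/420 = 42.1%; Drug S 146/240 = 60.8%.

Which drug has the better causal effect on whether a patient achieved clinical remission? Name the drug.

The stratified and pooled comparisons disagree (Drug Y wins within each cholesterol; Drug S wins overall), so the answer turns on the causal role of cholesterol.
Because the drug influences cholesterol, cholesterol is a post-treatment mediator, not a confounder. Stratifying on it would bias the estimate; the causal effect is the crude pooled difference.
Pooled: Drug Y 42.1% vs Drug S 60.8%; Drug S is higher overall.

Drug S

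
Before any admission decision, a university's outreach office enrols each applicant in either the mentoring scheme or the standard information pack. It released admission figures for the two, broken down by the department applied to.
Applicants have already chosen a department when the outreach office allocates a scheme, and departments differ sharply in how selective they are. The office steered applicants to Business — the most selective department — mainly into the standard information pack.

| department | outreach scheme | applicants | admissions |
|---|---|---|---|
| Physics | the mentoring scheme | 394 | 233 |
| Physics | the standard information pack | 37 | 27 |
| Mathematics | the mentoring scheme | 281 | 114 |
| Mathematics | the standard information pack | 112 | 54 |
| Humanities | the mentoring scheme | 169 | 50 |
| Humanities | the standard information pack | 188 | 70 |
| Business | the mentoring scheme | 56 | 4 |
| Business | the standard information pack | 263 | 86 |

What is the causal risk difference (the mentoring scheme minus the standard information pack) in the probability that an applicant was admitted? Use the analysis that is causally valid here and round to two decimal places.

-0.13

The department-specific comparison favours the standard information pack throughout, but the pooled figures favour the mentoring scheme. The question is whether to condition on department.
Since department is a pre-existing factor (not a product of the outreach scheme) and it affects the outcome on its own, it is a confounder. The stratified rates, not the pooled rate, identify the causal effect.
Adjusting over the population distribution of department: 0.287·(0.591−0.730) + 0.262·(0.406−0.482) + 0.238·(0.296−0.372) + 0.213·(0.071−0.327) = -0.132.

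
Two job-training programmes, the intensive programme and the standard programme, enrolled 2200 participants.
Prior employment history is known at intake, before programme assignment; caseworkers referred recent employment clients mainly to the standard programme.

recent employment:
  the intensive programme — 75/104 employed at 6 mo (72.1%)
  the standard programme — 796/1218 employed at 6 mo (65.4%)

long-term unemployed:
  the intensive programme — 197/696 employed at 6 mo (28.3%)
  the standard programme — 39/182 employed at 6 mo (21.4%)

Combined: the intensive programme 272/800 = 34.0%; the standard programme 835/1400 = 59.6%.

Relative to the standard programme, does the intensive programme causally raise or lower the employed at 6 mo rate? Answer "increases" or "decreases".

increases

Prior employment history is set before the programme has any effect — it is not caused by the programme — and it independently drives the outcome. That makes it a confounder, so the causal comparison is within prior employment history levels.
Within each level — recent employment: 72.1% vs 65.4%; long-term unemployed: 28.3% vs 21.4% — the intensive programme is higher every time.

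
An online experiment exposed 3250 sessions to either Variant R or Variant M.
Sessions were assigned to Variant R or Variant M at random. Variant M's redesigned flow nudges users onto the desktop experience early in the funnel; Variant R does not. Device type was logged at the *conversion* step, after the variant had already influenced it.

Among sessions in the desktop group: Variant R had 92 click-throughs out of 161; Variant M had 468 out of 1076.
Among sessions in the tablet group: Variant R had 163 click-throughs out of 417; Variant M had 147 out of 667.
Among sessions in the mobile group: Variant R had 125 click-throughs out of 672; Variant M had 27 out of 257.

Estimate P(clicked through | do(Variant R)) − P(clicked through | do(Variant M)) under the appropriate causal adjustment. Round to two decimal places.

Variant R is higher inside every device type stratum but Variant M is higher in aggregate. Whether to stratify depends on how device type relates to the variant.
Device type here is a post-treatment variable shaped by the variant; conditioning on it would introduce bias rather than remove it. The overall comparison is the causal one.
The causal difference is the pooled difference: 0.304 − 0.321 = -0.017.

-0.02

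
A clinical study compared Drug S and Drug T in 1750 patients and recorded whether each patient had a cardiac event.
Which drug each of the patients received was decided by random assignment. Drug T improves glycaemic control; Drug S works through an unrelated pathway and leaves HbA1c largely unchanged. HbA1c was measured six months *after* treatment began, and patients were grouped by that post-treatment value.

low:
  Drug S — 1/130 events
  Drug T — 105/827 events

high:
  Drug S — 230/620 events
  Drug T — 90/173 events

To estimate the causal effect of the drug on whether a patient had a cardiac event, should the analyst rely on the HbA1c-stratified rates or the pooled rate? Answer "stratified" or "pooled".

The HbA1c-specific comparison favours Drug S throughout, but the pooled figures favour Drug T. The question is whether to condition on HbA1c.
HbA1c is recorded after the drug and is itself shifted by it — it sits on the causal path from drug to outcome. Conditioning on a mediator would strip out part of the effect we want; the pooled comparison gives the total causal effect.
Pooled: Drug S 30.8% vs Drug T 19.5%; Drug T is lower overall.

pooled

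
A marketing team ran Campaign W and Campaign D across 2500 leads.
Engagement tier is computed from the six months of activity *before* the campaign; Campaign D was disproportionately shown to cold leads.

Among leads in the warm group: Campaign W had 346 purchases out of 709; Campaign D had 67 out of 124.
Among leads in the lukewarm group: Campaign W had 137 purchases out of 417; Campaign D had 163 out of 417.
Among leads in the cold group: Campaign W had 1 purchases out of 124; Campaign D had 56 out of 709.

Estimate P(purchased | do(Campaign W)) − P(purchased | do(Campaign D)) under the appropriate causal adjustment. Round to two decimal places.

The stratified and pooled comparisons disagree (Campaign D wins within each engagement tier; Campaign W wins overall), so the answer turns on the causal role of engagement tier.
Engagement tier differs across campaigns for reasons unrelated to any effect of the campaign itself, and it separately predicts the outcome — a classic confounder. We must compare within engagement tier levels.
Adjusting over the population distribution of engagement tier: 0.333·(0.488−0.540) + 0.334·(0.329−0.391) + 0.333·(0.008−0.079) = -0.062.

-0.06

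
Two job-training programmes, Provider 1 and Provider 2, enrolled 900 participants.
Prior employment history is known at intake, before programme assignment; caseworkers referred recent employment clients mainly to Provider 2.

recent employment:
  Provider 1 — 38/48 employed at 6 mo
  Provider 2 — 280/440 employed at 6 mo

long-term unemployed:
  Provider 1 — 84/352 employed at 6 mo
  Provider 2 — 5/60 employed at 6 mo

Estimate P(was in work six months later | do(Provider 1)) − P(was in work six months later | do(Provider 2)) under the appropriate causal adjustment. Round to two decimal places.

+0.16

Here prior employment history is a common cause — it drives both which programme a case falls under and the outcome. The crude comparison mixes populations; the stratum-specific rates are the causally relevant ones.
Adjusting over the population distribution of prior employment history: 0.542·(0.792−0.636) + 0.458·(0.239−0.083) = +0.155.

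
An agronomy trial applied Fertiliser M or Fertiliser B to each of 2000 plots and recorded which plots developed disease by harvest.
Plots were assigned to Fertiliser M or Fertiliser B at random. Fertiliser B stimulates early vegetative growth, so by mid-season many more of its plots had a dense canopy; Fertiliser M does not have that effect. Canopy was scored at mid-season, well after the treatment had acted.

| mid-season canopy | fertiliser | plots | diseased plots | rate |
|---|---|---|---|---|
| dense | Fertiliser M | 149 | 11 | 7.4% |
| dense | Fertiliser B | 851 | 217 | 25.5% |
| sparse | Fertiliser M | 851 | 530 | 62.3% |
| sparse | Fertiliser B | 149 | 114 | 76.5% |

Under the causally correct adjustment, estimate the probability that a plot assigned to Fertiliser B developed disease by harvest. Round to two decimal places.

0.33

Mid-season canopy lies on the pathway fertiliser → mid-season canopy → outcome, so adjusting for it blocks the indirect effect. For the total causal effect of fertiliser, use the unadjusted pooled rates.
So P(outcome | do(Fertiliser B)) is just the pooled rate for Fertiliser B: 331/1000 = 0.331.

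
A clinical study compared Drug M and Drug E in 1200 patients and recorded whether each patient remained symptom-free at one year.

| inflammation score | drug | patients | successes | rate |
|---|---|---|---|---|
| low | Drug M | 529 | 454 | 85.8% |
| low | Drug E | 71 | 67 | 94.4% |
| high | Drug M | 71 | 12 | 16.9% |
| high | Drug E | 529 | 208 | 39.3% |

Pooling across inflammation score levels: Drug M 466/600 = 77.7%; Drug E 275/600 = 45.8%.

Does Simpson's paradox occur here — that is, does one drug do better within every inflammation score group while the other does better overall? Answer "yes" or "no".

Within each inflammation score level (low 85.8% vs 94.4%; high 16.9% vs 39.3%), Drug E has the higher rate every time. Pooled: 77.7% vs 45.8% — Drug M has the higher rate overall. The two comparisons disagree.

yes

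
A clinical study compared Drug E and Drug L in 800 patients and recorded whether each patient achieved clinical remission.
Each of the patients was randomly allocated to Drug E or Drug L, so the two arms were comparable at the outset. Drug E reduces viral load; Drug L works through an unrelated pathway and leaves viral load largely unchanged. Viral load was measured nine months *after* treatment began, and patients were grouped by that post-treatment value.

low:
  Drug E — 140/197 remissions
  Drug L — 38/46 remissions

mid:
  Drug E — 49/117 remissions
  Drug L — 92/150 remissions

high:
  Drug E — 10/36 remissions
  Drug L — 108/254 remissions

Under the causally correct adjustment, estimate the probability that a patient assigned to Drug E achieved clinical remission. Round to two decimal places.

Stratifying would compare drugs among patients the drugs themselves sorted into viral load groups — a form of selection on an intermediate. The unconditioned pooled rates give the total causal effect.
So P(outcome | do(Drug E)) is just the pooled rate for Drug E: 199/350 = 0.569.

0.57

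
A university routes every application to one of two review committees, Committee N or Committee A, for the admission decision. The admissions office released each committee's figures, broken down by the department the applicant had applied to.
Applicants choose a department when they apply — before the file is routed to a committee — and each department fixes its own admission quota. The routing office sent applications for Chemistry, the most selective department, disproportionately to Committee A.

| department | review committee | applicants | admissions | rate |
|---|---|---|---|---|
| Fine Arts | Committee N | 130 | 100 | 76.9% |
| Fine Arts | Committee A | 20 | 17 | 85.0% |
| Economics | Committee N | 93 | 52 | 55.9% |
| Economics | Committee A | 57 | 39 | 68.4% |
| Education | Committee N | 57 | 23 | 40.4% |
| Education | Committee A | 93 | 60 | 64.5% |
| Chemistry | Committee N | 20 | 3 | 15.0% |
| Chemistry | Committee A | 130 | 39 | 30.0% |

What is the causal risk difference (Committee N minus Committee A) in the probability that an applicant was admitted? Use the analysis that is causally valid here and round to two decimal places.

Since department is a pre-existing factor (not a product of the review committee) and it affects the outcome on its own, it is a confounder. The stratified rates, not the pooled rate, identify the causal effect.
Adjusting over the population distribution of department: 0.250·(0.769−0.850) + 0.250·(0.559−0.684) + 0.250·(0.404−0.645) + 0.250·(0.150−0.300) = -0.149.

-0.15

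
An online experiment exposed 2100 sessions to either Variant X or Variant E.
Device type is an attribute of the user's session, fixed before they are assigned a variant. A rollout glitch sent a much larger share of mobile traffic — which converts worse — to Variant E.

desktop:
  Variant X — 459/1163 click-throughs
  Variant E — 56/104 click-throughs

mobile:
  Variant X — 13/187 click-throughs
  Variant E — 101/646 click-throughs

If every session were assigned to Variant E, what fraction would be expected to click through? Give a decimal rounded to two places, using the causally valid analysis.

0.39

Nothing the variant does changes device type; the imbalance is an allocation artefact. With device type also predicting the outcome, the pooled figure is confounded, and the within-stratum comparison is the causal one.
Standardising Variant E to the population device type mix: 0.603·56/104 + 0.397·101/646 = 0.387.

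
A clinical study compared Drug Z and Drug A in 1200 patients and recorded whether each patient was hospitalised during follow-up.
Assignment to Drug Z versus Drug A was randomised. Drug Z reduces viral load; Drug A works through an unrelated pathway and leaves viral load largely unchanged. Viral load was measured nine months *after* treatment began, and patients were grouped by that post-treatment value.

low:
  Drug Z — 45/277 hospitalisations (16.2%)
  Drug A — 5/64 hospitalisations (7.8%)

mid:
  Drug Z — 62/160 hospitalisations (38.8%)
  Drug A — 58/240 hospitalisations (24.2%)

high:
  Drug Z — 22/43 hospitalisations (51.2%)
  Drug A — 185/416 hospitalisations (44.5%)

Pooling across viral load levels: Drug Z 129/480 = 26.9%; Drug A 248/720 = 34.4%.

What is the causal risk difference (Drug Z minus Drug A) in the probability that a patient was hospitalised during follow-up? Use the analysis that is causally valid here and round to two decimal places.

-0.08

Drug A is lower inside every viral load stratum but Drug Z is lower in aggregate. Whether to stratify depends on how viral load relates to the drug.
The distribution of viral load is itself part of what the drug does — it is an intermediate outcome. Holding it fixed would remove that part of the effect; the total effect is the pooled difference.
The causal difference is the pooled difference: 0.269 − 0.344 = -0.076.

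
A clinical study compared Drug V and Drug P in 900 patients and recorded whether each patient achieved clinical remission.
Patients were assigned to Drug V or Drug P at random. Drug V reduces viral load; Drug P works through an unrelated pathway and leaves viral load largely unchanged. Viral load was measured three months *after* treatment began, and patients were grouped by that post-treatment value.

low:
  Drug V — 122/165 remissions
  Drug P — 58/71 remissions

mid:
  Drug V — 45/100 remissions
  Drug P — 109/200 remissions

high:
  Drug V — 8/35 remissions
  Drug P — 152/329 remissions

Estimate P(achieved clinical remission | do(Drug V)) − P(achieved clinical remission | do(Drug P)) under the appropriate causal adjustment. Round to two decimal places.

The stratified and pooled comparisons disagree (Drug P wins within each viral load; Drug V wins overall), so the answer turns on the causal role of viral load.
Because the drug influences viral load, viral load is a post-treatment mediator, not a confounder. Stratifying on it would bias the estimate; the causal effect is the crude pooled difference.
The causal difference is the pooled difference: 0.583 − 0.532 = +0.052.

+0.05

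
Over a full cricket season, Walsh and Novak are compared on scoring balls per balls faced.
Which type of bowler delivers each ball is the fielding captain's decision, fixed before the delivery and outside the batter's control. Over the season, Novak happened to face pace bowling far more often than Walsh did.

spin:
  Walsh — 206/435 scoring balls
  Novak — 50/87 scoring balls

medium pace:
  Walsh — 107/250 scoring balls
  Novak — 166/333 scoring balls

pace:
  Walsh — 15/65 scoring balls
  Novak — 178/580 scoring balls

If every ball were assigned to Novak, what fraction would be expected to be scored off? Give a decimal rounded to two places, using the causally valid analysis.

Within every bowling type level Novak has the higher rate, yet pooled Walsh does — Simpson's reversal.
Bowling type differs across players for reasons unrelated to any effect of the player itself, and it separately predicts the outcome — a classic confounder. We must compare within bowling type levels.
Standardising Novak to the population bowling type mix: 0.298·50/87 + 0.333·166/333 + 0.369·178/580 = 0.451.

0.45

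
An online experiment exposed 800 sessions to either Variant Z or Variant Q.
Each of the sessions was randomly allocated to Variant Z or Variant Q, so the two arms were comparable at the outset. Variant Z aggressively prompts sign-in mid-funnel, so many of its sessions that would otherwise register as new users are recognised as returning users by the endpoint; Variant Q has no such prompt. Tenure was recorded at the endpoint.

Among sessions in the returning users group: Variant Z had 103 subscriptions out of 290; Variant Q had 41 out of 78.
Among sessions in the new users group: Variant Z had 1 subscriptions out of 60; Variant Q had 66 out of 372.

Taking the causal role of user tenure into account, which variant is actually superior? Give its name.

Because the variant influences user tenure, user tenure is a post-treatment mediator, not a confounder. Stratifying on it would bias the estimate; the causal effect is the crude pooled difference.
Pooled: Variant Z 29.7% vs Variant Q 23.8%; Variant Z is higher overall.

Variant Z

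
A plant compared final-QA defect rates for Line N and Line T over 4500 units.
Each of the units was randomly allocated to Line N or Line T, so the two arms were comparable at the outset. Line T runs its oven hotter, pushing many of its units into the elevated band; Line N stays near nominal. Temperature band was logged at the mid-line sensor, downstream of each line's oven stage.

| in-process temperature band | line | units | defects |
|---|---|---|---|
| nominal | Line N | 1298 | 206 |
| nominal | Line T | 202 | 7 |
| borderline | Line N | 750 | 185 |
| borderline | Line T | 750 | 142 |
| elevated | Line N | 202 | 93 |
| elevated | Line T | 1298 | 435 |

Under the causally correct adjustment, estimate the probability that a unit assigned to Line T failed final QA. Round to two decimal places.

0.26

In-process temperature band here is a post-treatment variable shaped by the line; conditioning on it would introduce bias rather than remove it. The overall comparison is the causal one.
So P(outcome | do(Line T)) is just the pooled rate for Line T: 584/2250 = 0.260.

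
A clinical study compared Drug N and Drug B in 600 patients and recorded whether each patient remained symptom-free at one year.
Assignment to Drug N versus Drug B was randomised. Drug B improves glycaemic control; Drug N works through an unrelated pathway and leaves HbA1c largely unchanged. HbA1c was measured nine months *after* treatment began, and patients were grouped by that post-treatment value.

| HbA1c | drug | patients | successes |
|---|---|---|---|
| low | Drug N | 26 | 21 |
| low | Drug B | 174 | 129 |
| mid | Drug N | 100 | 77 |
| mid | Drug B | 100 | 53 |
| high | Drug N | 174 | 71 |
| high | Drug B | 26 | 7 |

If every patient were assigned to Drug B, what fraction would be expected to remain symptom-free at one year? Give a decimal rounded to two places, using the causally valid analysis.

Stratifying would compare drugs among patients the drugs themselves sorted into HbA1c groups — a form of selection on an intermediate. The unconditioned pooled rates give the total causal effect.
So P(outcome | do(Drug B)) is just the pooled rate for Drug B: 189/300 = 0.630.

0.63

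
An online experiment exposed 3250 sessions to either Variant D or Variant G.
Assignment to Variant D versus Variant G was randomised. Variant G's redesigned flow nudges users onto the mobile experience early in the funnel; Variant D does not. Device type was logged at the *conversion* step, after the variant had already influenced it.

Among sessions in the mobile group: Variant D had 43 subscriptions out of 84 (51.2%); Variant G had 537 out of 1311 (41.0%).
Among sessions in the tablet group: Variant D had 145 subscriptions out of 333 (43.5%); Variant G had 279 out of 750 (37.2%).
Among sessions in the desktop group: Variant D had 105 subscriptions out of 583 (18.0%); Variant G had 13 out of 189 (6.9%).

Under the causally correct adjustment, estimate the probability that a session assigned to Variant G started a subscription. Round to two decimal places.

Device type here is a post-treatment variable shaped by the variant; conditioning on it would introduce bias rather than remove it. The overall comparison is the causal one.
So P(outcome | do(Variant G)) is just the pooled rate for Variant G: 829/2250 = 0.368.

0.37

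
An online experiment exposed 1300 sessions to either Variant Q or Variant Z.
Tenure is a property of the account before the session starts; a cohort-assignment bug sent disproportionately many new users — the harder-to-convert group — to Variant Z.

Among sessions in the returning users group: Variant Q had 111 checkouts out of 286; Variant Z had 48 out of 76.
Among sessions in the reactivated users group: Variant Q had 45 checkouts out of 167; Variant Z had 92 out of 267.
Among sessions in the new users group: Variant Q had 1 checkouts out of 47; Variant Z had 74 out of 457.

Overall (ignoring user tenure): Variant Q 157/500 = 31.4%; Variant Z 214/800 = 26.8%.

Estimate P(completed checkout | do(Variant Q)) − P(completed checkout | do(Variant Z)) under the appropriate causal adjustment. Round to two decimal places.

The stratified and pooled comparisons disagree (Variant Z wins within each user tenure; Variant Q wins overall), so the answer turns on the causal role of user tenure.
User tenure differs across variants for reasons unrelated to any effect of the variant itself, and it separately predicts the outcome — a classic confounder. We must compare within user tenure levels.
Adjusting over the population distribution of user tenure: 0.278·(0.388−0.632) + 0.334·(0.269−0.345) + 0.388·(0.021−0.162) = -0.147.

-0.15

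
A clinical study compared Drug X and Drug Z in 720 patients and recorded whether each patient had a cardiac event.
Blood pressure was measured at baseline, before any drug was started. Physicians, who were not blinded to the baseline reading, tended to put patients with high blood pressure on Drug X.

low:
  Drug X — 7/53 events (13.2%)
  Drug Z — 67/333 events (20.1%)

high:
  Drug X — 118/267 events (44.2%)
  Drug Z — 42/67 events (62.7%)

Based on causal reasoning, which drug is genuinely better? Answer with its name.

Here blood pressure is a common cause — it drives both which drug a case falls under and the outcome. The crude comparison mixes populations; the stratum-specific rates are the causally relevant ones.
Within each level — low: 13.2% vs 20.1%; high: 44.2% vs 62.7% — Drug X is lower every time.

Drug X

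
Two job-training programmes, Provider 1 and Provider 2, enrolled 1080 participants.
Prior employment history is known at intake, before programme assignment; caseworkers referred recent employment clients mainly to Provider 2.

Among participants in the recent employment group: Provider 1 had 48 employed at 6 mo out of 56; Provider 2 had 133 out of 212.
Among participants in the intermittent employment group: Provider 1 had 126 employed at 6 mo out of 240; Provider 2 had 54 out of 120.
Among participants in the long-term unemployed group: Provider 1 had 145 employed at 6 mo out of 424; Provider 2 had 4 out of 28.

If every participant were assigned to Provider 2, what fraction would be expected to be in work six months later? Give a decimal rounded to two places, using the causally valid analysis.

Within every prior employment history level Provider 1 has the higher rate, yet pooled Provider 2 does — Simpson's reversal.
The imbalance in prior employment history arose from how participants were allocated, not from anything the programme did; and prior employment history independently affects the outcome. The pooled gap is confounded — condition on prior employment history.
Standardising Provider 2 to the population prior employment history mix: 0.248·133/212 + 0.333·54/120 + 0.419·4/28 = 0.365.

0.37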